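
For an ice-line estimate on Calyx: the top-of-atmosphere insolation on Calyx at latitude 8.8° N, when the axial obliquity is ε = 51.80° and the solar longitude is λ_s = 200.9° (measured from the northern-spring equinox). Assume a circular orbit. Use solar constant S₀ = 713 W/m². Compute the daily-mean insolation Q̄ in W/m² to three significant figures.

Solar declination: sin δ = sin ε · sin λ_s = sin 51.80° × sin 200.9° = -0.28035, so δ = -16.281°.
cos H₀ = −tan(+8.8°) tan(-16.281°) = 0.0452, H₀ = 1.5256 rad.
Bracket: H₀ sin φ sin δ + cos φ cos δ sin H₀ = 1.5256×0.15299×-0.28035 + 0.98823×0.95990×0.99898 = -0.065434 + 0.947634 = 0.882200.
Q̄ = (S₀/π) × [bracket] = (713/π) × 0.882200 = 200.2 W/m².

Q̄ ≈ 200 W/m²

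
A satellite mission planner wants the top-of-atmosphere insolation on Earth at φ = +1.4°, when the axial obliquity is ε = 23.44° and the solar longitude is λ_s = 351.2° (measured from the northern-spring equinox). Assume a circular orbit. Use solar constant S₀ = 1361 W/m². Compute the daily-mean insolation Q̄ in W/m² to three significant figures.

Q̄ ≈ 431 W/m²

Solar declination: sin δ = sin ε · sin λ_s = sin 23.44° × sin 351.2° = -0.06086, so δ = -3.489°.
cos H₀ = −tan(+1.4°) tan(-3.489°) = 0.0015, H₀ = 1.5693 rad.
Bracket: H₀ sin φ sin δ + cos φ cos δ sin H₀ = 1.5693×0.02443×-0.06086 + 0.99970×0.99815×1.00000 = -0.002333 + 0.997851 = 0.995518.
Q̄ = (S₀/π) × [bracket] = (1361/π) × 0.995518 = 431.3 W/m².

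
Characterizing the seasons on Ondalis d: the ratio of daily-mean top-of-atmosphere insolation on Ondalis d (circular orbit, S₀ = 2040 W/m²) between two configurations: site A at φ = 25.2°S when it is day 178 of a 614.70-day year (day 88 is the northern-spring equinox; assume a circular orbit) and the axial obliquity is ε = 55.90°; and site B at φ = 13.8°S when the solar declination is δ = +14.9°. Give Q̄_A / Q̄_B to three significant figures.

— Configuration A (φ=-25.2°):
Solar longitude: λ_s = 360° × (178 − 88)/614.70 = 52.709°.
sin δ = sin 55.90° × sin 52.709° = 0.65878, so δ = +41.207°.
cos H₀ = −tan(-25.2°) tan(+41.207°) = 0.4120, H₀ = 1.1461 rad.
Bracket: H₀ sin φ sin δ + cos φ cos δ sin H₀ = 1.1461×-0.42578×0.65878 + 0.90483×0.75234×0.91116 = -0.321476 + 0.620263 = 0.298787.
Q̄ = (S₀/π) × [bracket] = (2040/π) × 0.298787 = 194.02 W/m².
— Configuration B (φ=-13.8°):
cos H₀ = −tan(-13.8°) tan(+14.900°) = 0.0654, H₀ = 1.5054 rad.
Bracket: H₀ sin φ sin δ + cos φ cos δ sin H₀ = 1.5054×-0.23853×0.25713 + 0.97113×0.96638×0.99786 = -0.092331 + 0.936472 = 0.844141.
Q̄ = (S₀/π) × [bracket] = (2040/π) × 0.844141 = 548.14 W/m².
Ratio Q̄_A / Q̄_B = 194.02 / 548.14 = 0.3540.

Q̄_A / Q̄_B ≈ 0.354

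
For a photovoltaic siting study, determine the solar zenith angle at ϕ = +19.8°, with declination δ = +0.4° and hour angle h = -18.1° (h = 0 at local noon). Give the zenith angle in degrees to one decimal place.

cos θ_z = sin ϕ sin δ + cos ϕ cos δ cos h = 0.002365 + 0.894300 = 0.896665.
θ_z = arccos(0.896665) = 26.3°.

θ_z = 26.3°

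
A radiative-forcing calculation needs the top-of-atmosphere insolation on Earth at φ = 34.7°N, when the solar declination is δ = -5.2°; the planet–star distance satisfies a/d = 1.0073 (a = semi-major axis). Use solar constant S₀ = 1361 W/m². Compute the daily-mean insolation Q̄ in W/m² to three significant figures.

cos H₀ = −tan(+34.7°) tan(-5.200°) = 0.0630, H₀ = 1.5077 rad.
Bracket: H₀ sin φ sin δ + cos φ cos δ sin H₀ = 1.5077×0.56928×-0.09063 + 0.82214×0.99588×0.99801 = -0.077788 + 0.817123 = 0.739335.
Inverse-square distance factor (a/d)² = 1.0073² = 1.014653.
Q̄ = (S₀/π) × 1.014653 × [bracket] = (1361/π) × 1.014653 × 0.739335 = 325.0 W/m².

Q̄ ≈ 325 W/m²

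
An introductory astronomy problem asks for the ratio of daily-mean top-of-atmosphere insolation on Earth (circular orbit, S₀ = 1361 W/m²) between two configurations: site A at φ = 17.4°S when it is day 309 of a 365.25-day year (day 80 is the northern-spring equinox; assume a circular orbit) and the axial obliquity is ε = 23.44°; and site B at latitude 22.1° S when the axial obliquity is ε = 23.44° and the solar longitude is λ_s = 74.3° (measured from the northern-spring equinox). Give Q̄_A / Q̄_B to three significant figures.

— Configuration A (φ=-17.4°):
Solar longitude: λ_s = 360° × (309 − 80)/365.25 = 225.708°.
sin δ = sin 23.44° × sin 225.708° = -0.28474, so δ = -16.543°.
cos H₀ = −tan(-17.4°) tan(-16.543°) = -0.0931, H₀ = 1.6640 rad.
Bracket: H₀ sin φ sin δ + cos φ cos δ sin H₀ = 1.6640×-0.29904×-0.28474 + 0.95424×0.95861×0.99566 = 0.141687 + 0.910774 = 1.052461.
Q̄ = (S₀/π) × [bracket] = (1361/π) × 1.052461 = 455.95 W/m².
— Configuration B (φ=-22.1°):
Solar declination: sin δ = sin ε · sin λ_s = sin 23.44° × sin 74.3° = 0.38295, so δ = +22.516°.
cos H₀ = −tan(-22.1°) tan(+22.516°) = 0.1683, H₀ = 1.4017 rad.
Bracket: H₀ sin φ sin δ + cos φ cos δ sin H₀ = 1.4017×-0.37622×0.38295 + 0.92653×0.92377×0.98573 = -0.201948 + 0.843687 = 0.641739.
Q̄ = (S₀/π) × [bracket] = (1361/π) × 0.641739 = 278.01 W/m².
Ratio Q̄_A / Q̄_B = 455.95 / 278.01 = 1.640.

Q̄_A / Q̄_B ≈ 1.64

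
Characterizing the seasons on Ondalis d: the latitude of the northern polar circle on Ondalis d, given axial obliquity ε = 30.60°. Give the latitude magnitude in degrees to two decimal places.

59.40°

The polar circle is the lowest latitude that experiences at least one full rotation of continuous daylight at the northern-summer solstice; it lies at |φ| = 90° − ε = 90° − 30.60° = 59.40°.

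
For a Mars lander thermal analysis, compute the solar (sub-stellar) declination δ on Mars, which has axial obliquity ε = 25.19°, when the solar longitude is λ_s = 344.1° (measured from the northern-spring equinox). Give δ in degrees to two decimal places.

sin δ = sin ε · sin λ_s = sin 25.19° × sin 344.1° = -0.116603.
δ = arcsin(-0.116603) = -6.70°.

δ = -6.70°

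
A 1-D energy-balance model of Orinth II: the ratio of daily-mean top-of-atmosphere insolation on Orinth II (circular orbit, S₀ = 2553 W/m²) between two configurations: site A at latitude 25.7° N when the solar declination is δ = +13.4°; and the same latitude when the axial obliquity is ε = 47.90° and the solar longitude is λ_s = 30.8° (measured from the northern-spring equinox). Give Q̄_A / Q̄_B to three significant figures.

— Configuration A (φ=+25.7°):
cos H₀ = −tan(+25.7°) tan(+13.400°) = -0.1147, H₀ = 1.6857 rad.
Bracket: H₀ sin φ sin δ + cos φ cos δ sin H₀ = 1.6857×0.43366×0.23175 + 0.90108×0.97278×0.99341 = 0.169414 + 0.870776 = 1.040190.
Q̄ = (S₀/π) × [bracket] = (2553/π) × 1.040190 = 845.31 W/m².
— Configuration B (φ=+25.7°):
Solar declination: sin δ = sin ε · sin λ_s = sin 47.90° × sin 30.8° = 0.37992, so δ = +22.329°.
cos H₀ = −tan(+25.7°) tan(+22.329°) = -0.1977, H₀ = 1.7698 rad.
Bracket: H₀ sin φ sin δ + cos φ cos δ sin H₀ = 1.7698×0.43366×0.37992 + 0.90108×0.92502×0.98027 = 0.291585 + 0.817072 = 1.108657.
Q̄ = (S₀/π) × [bracket] = (2553/π) × 1.108657 = 900.94 W/m².
Ratio Q̄_A / Q̄_B = 845.31 / 900.94 = 0.9383.

Q̄_A / Q̄_B ≈ 0.938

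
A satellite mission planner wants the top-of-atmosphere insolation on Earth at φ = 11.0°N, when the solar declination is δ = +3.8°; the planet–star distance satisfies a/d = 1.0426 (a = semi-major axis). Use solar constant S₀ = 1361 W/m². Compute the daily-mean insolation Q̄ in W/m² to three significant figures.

cos H₀ = −tan(+11.0°) tan(+3.800°) = -0.0129, H₀ = 1.5837 rad.
Bracket: H₀ sin φ sin δ + cos φ cos δ sin H₀ = 1.5837×0.19081×0.06627 + 0.98163×0.99780×0.99992 = 0.020026 + 0.979392 = 0.999418.
Inverse-square distance factor (a/d)² = 1.0426² = 1.087015.
Q̄ = (S₀/π) × 1.087015 × [bracket] = (1361/π) × 1.087015 × 0.999418 = 470.6 W/m².

Q̄ ≈ 471 W/m²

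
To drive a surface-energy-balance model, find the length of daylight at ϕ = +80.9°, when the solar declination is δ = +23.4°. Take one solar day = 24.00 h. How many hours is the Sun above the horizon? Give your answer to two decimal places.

Sunrise equation: cos h₀ = −tan ϕ · tan δ = -2.7017 ≤ −1, so the Sun never sets (polar day) and h₀ = π.
Daylight = 2h₀/(2π) × 24.00 h = (3.1416/π) × 24.00 = 24.00 h.

24.00 h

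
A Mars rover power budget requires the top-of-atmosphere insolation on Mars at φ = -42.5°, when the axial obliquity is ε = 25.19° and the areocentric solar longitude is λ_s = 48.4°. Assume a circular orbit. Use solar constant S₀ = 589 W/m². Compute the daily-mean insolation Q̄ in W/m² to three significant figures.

Q̄ ≈ 74.0 W/m²

sin δ = sin 25.19° × sin 48.4° = 0.31828, so δ = +18.559°.
cos H₀ = −tan(-42.5°) tan(+18.559°) = 0.3076, H₀ = 1.2581 rad.
Bracket: H₀ sin φ sin δ + cos φ cos δ sin H₀ = 1.2581×-0.67559×0.31828 + 0.73728×0.94800×0.95150 = -0.270525 + 0.665043 = 0.394518.
Q̄ = (S₀/π) × [bracket] = (589/π) × 0.394518 = 73.97 W/m².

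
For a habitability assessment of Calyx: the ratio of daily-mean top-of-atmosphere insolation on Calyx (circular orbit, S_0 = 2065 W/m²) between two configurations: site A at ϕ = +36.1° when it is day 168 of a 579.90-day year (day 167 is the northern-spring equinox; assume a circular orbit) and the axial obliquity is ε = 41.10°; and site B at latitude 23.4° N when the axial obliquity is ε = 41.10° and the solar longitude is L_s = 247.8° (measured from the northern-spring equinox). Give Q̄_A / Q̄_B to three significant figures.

Q̄_A / Q̄_B ≈ 2.09

— Configuration A (ϕ=+36.1°):
Solar longitude: L_s = 360° × (168 − 167)/579.90 = 0.621°.
sin δ = sin 41.10° × sin 0.621° = 0.00712, so δ = +0.408°.
cos h₀ = −tan(+36.1°) tan(+0.408°) = -0.0052, h₀ = 1.5760 rad.
Bracket: h₀ sin ϕ sin δ + cos ϕ cos δ sin h₀ = 1.5760×0.58920×0.00712 + 0.80799×0.99997×0.99999 = 0.006611 + 0.807958 = 0.814569.
Q̄ = (S_0/π) × [bracket] = (2065/π) × 0.814569 = 535.42 W/m².
— Configuration B (ϕ=+23.4°):
Solar declination: sin δ = sin ε · sin L_s = sin 41.10° × sin 247.8° = -0.60864, so δ = -37.492°.
cos h₀ = −tan(+23.4°) tan(-37.492°) = 0.3320, h₀ = 1.2324 rad.
Bracket: h₀ sin ϕ sin δ + cos ϕ cos δ sin h₀ = 1.2324×0.39715×-0.60864 + 0.91775×0.79344×0.94330 = -0.297897 + 0.686892 = 0.388995.
Q̄ = (S_0/π) × [bracket] = (2065/π) × 0.388995 = 255.69 W/m².
Ratio Q̄_A / Q̄_B = 535.42 / 255.69 = 2.094.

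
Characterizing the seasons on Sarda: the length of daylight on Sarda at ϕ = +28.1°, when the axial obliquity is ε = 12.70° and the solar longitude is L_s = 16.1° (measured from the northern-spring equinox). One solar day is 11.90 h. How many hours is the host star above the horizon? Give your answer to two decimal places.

6.07 h

Solar declination: sin δ = sin ε · sin L_s = sin 12.70° × sin 16.1° = 0.06097, so δ = +3.495°.
cos h₀ = −tan ϕ · tan δ = −tan(+28.1°) × tan(+3.495°) = -0.0326, so h₀ = 1.6034 rad = 91.87°.
Daylight = 2h₀/(2π) × 11.90 h = (1.6034/π) × 11.90 = 6.07 h.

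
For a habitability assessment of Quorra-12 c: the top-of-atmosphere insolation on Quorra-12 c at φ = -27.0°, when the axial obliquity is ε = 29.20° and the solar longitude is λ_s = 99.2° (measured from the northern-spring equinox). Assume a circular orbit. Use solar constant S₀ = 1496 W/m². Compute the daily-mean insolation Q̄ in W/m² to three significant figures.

Solar declination: sin δ = sin ε · sin λ_s = sin 29.20° × sin 99.2° = 0.48158, so δ = +28.789°.
cos H₀ = −tan(-27.0°) tan(+28.789°) = 0.2800, H₀ = 1.2870 rad.
Bracket: H₀ sin φ sin δ + cos φ cos δ sin H₀ = 1.2870×-0.45399×0.48158 + 0.89101×0.87640×0.96000 = -0.281380 + 0.749646 = 0.468266.
Q̄ = (S₀/π) × [bracket] = (1496/π) × 0.468266 = 223.0 W/m².

Q̄ ≈ 223 W/m²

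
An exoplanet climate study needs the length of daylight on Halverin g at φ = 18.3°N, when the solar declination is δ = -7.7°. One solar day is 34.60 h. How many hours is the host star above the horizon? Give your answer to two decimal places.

cos H₀ = −tan φ · tan δ = −tan(+18.3°) × tan(-7.700°) = 0.0447, so H₀ = 1.5261 rad = 87.44°.
Daylight = 2H₀/(2π) × 34.60 h = (1.5261/π) × 34.60 = 16.81 h.

16.81 h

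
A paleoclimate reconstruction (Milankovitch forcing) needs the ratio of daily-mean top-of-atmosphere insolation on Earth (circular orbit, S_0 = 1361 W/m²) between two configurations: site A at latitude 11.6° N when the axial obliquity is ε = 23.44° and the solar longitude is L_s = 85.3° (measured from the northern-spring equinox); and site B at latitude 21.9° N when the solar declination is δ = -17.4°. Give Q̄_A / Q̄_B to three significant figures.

Q̄_A / Q̄_B ≈ 1.43

— Configuration A (ϕ=+11.6°):
Solar declination: sin δ = sin ε · sin L_s = sin 23.44° × sin 85.3° = 0.39645, so δ = +23.356°.
cos h₀ = −tan(+11.6°) tan(+23.356°) = -0.0886, h₀ = 1.6596 rad.
Bracket: h₀ sin ϕ sin δ + cos ϕ cos δ sin h₀ = 1.6596×0.20108×0.39645 + 0.97958×0.91806×0.99606 = 0.132300 + 0.895770 = 1.028070.
Q̄ = (S_0/π) × [bracket] = (1361/π) × 1.028070 = 445.38 W/m².
— Configuration B (ϕ=+21.9°):
cos h₀ = −tan(+21.9°) tan(-17.400°) = 0.1260, h₀ = 1.4445 rad.
Bracket: h₀ sin ϕ sin δ + cos ϕ cos δ sin h₀ = 1.4445×0.37299×-0.29904 + 0.92784×0.95424×0.99203 = -0.161118 + 0.878326 = 0.717208.
Q̄ = (S_0/π) × [bracket] = (1361/π) × 0.717208 = 310.71 W/m².
Ratio Q̄_A / Q̄_B = 445.38 / 310.71 = 1.433.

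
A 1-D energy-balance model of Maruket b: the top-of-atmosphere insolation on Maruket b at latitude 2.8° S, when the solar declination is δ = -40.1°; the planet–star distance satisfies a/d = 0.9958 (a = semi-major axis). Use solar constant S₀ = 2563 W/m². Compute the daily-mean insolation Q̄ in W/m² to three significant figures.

Q̄ ≈ 659 W/m²

cos H₀ = −tan(-2.8°) tan(-40.100°) = -0.0412, H₀ = 1.6120 rad.
Bracket: H₀ sin φ sin δ + cos φ cos δ sin H₀ = 1.6120×-0.04885×-0.64412 + 0.99881×0.76492×0.99915 = 0.050722 + 0.763360 = 0.814082.
Inverse-square distance factor (a/d)² = 0.9958² = 0.991618.
Q̄ = (S₀/π) × 0.991618 × [bracket] = (2563/π) × 0.991618 × 0.814082 = 658.6 W/m².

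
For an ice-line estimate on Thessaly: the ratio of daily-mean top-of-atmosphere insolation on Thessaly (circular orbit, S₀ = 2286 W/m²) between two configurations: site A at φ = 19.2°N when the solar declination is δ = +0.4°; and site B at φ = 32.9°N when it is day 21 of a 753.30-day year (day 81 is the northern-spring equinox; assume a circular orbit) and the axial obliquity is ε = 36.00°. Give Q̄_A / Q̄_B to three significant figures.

Q̄_A / Q̄_B ≈ 1.64

— Configuration A (φ=+19.2°):
cos H₀ = −tan(+19.2°) tan(+0.400°) = -0.0024, H₀ = 1.5732 rad.
Bracket: H₀ sin φ sin δ + cos φ cos δ sin H₀ = 1.5732×0.32887×0.00698 + 0.94438×0.99998×1.00000 = 0.003611 + 0.944361 = 0.947972.
Q̄ = (S₀/π) × [bracket] = (2286/π) × 0.947972 = 689.80 W/m².
— Configuration B (φ=+32.9°):
Solar longitude: λ_s = 360° × (21 − 81)/753.30 = -28.674°, i.e. -28.674° + 360° = 331.326°.
sin δ = sin 36.00° × sin 331.326° = -0.28203, so δ = -16.382°.
cos H₀ = −tan(+32.9°) tan(-16.382°) = 0.1902, H₀ = 1.3795 rad.
Bracket: H₀ sin φ sin δ + cos φ cos δ sin H₀ = 1.3795×0.54317×-0.28203 + 0.83962×0.95940×0.98175 = -0.211326 + 0.790830 = 0.579504.
Q̄ = (S₀/π) × [bracket] = (2286/π) × 0.579504 = 421.68 W/m².
Ratio Q̄_A / Q̄_B = 689.80 / 421.68 = 1.636.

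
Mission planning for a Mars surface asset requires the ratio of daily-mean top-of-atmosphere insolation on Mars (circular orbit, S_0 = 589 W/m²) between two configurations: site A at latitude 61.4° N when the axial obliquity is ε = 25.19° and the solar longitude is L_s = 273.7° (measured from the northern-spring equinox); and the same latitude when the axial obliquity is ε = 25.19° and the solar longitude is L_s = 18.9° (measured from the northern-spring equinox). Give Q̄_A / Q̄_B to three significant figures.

Q̄_A / Q̄_B ≈ 0.0315

— Configuration A (ϕ=+61.4°):
Solar declination: sin δ = sin ε · sin L_s = sin 25.19° × sin 273.7° = -0.42473, so δ = -25.134°.
cos h₀ = −tan(+61.4°) tan(-25.134°) = 0.8605, h₀ = 0.5346 rad.
Bracket: h₀ sin ϕ sin δ + cos ϕ cos δ sin h₀ = 0.5346×0.87798×-0.42473 + 0.47869×0.90532×0.50947 = -0.199355 + 0.220788 = 0.021433.
Q̄ = (S_0/π) × [bracket] = (589/π) × 0.021433 = 4.0184 W/m².
— Configuration B (ϕ=+61.4°):
Solar declination: sin δ = sin ε · sin L_s = sin 25.19° × sin 18.9° = 0.13787, so δ = +7.924°.
cos h₀ = −tan(+61.4°) tan(+7.924°) = -0.2553, h₀ = 1.8290 rad.
Bracket: h₀ sin ϕ sin δ + cos ϕ cos δ sin h₀ = 1.8290×0.87798×0.13787 + 0.47869×0.99045×0.96686 = 0.221395 + 0.458406 = 0.679801.
Q̄ = (S_0/π) × [bracket] = (589/π) × 0.679801 = 127.45 W/m².
Ratio Q̄_A / Q̄_B = 4.0184 / 127.45 = 0.03153.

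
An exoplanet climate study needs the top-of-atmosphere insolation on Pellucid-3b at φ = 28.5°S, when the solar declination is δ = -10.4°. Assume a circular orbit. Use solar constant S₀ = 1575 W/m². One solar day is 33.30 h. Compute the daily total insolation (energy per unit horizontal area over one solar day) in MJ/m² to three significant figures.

cos H₀ = −tan(-28.5°) tan(-10.400°) = -0.0997, H₀ = 1.6706 rad.
Bracket: H₀ sin φ sin δ + cos φ cos δ sin H₀ = 1.6706×-0.47716×-0.18052 + 0.87882×0.98357×0.99502 = 0.143900 + 0.860076 = 1.003976.
Q̄ = (S₀/π) × [bracket] = (1575/π) × 1.003976 = 503.33 W/m².
Daily total = Q̄ × 33.30 h × 3600 s/h = 503.33 × 33.30 × 3600 / 10⁶ = 60.34 MJ/m².

60.3 MJ/m²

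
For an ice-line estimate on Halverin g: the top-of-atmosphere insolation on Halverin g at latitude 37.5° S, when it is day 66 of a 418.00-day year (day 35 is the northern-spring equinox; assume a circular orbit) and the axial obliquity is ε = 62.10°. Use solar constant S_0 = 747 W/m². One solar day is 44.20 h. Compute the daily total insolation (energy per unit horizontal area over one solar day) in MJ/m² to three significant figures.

14.7 MJ/m²

Solar longitude: L_s = 360° × (66 − 35)/418.00 = 26.699°.
sin δ = sin 62.10° × sin 26.699° = 0.39707, so δ = +23.395°.
cos h₀ = −tan(-37.5°) tan(+23.395°) = 0.3320, h₀ = 1.2324 rad.
Bracket: h₀ sin ϕ sin δ + cos ϕ cos δ sin h₀ = 1.2324×-0.60876×0.39707 + 0.79335×0.91779×0.94329 = -0.297896 + 0.686837 = 0.388941.
Q̄ = (S_0/π) × [bracket] = (747/π) × 0.388941 = 92.481 W/m².
Daily total = Q̄ × 44.20 h × 3600 s/h = 92.481 × 44.20 × 3600 / 10⁶ = 14.72 MJ/m².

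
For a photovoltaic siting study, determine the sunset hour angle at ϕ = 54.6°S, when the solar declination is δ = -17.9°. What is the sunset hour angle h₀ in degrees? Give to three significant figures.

cos h₀ = −tan ϕ · tan δ = −tan(-54.6°) × tan(-17.900°) = -0.4545, so h₀ = 2.0426 rad = 117.03°.

h₀ = 117°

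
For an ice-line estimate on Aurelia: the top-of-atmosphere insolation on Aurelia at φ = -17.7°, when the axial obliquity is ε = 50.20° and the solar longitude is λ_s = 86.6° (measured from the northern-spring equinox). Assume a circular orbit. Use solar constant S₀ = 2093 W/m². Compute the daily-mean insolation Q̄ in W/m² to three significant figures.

Solar declination: sin δ = sin ε · sin λ_s = sin 50.20° × sin 86.6° = 0.76693, so δ = +50.079°.
cos H₀ = −tan(-17.7°) tan(+50.079°) = 0.3814, H₀ = 1.1795 rad.
Bracket: H₀ sin φ sin δ + cos φ cos δ sin H₀ = 1.1795×-0.30403×0.76693 + 0.95266×0.64173×0.92441 = -0.275024 + 0.565139 = 0.290115.
Q̄ = (S₀/π) × [bracket] = (2093/π) × 0.290115 = 193.3 W/m².

Q̄ ≈ 193 W/m²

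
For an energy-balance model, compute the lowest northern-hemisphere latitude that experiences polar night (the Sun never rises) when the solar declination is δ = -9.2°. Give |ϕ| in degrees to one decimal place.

Polar night requires cos h₀ = −tan ϕ tan δ ≥ 1, i.e. tan ϕ tan δ ≤ −1.
The boundary is |tan ϕ| · |tan δ| = 1, so |ϕ| = 90° − |δ| = 90° − 9.2° = 80.8° in the northern hemisphere.

|ϕ| = 80.8°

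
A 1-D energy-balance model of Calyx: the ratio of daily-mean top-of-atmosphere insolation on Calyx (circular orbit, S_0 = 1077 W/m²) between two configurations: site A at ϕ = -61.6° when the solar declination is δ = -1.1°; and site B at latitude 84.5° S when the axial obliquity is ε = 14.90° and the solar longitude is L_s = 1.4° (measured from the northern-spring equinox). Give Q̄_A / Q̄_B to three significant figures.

— Configuration A (ϕ=-61.6°):
cos h₀ = −tan(-61.6°) tan(-1.100°) = -0.0355, h₀ = 1.6063 rad.
Bracket: h₀ sin ϕ sin δ + cos ϕ cos δ sin h₀ = 1.6063×-0.87965×-0.01920 + 0.47562×0.99982×0.99937 = 0.027129 + 0.475235 = 0.502364.
Q̄ = (S_0/π) × [bracket] = (1077/π) × 0.502364 = 172.22 W/m².
— Configuration B (ϕ=-84.5°):
Solar declination: sin δ = sin ε · sin L_s = sin 14.90° × sin 1.4° = 0.00628, so δ = +0.360°.
cos h₀ = −tan(-84.5°) tan(+0.360°) = 0.0652, h₀ = 1.5055 rad.
Bracket: h₀ sin ϕ sin δ + cos ϕ cos δ sin h₀ = 1.5055×-0.99540×0.00628 + 0.09585×0.99998×0.99787 = -0.009411 + 0.095644 = 0.086233.
Q̄ = (S_0/π) × [bracket] = (1077/π) × 0.086233 = 29.562 W/m².
Ratio Q̄_A / Q̄_B = 172.22 / 29.562 = 5.826.

Q̄_A / Q̄_B ≈ 5.83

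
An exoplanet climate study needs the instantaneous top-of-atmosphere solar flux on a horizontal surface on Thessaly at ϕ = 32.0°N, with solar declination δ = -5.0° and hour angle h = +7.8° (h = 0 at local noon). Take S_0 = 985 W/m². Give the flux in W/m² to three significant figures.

779 W/m²

cos θ_z = sin ϕ sin δ + cos ϕ cos δ cos h = -0.046186 + 0.837005 = 0.790819.
Flux = S_0 · cos θ_z = 985 × 0.790819 = 779.0 W/m².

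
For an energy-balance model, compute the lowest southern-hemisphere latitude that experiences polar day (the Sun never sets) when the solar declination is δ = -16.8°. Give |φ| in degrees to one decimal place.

|φ| = 73.2°

Polar day requires cos H₀ = −tan φ tan δ ≤ −1, i.e. tan φ tan δ ≥ 1.
The boundary is |tan φ| · |tan δ| = 1, so |φ| = 90° − |δ| = 90° − 16.8° = 73.2° in the southern hemisphere.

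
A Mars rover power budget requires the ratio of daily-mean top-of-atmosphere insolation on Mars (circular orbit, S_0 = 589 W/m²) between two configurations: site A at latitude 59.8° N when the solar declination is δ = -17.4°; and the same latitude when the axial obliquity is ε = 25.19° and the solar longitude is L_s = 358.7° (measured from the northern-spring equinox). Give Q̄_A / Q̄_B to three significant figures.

Q̄_A / Q̄_B ≈ 0.297

— Configuration A (ϕ=+59.8°):
cos h₀ = −tan(+59.8°) tan(-17.400°) = 0.5384, h₀ = 1.0022 rad.
Bracket: h₀ sin ϕ sin δ + cos ϕ cos δ sin h₀ = 1.0022×0.86427×-0.29904 + 0.50302×0.95424×0.84266 = -0.259020 + 0.404478 = 0.145458.
Q̄ = (S_0/π) × [bracket] = (589/π) × 0.145458 = 27.271 W/m².
— Configuration B (ϕ=+59.8°):
Solar declination: sin δ = sin ε · sin L_s = sin 25.19° × sin 358.7° = -0.00966, so δ = -0.553°.
cos h₀ = −tan(+59.8°) tan(-0.553°) = 0.0166, h₀ = 1.5542 rad.
Bracket: h₀ sin ϕ sin δ + cos ϕ cos δ sin h₀ = 1.5542×0.86427×-0.00966 + 0.50302×0.99995×0.99986 = -0.012976 + 0.502924 = 0.489948.
Q̄ = (S_0/π) × [bracket] = (589/π) × 0.489948 = 91.858 W/m².
Ratio Q̄_A / Q̄_B = 27.271 / 91.858 = 0.2969.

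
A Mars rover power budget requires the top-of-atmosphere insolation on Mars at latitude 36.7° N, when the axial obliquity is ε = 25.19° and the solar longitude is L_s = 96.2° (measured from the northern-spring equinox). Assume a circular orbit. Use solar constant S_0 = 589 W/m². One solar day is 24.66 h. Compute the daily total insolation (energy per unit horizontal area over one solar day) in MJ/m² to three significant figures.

Solar declination: sin δ = sin ε · sin L_s = sin 25.19° × sin 96.2° = 0.42313, so δ = +25.032°.
cos h₀ = −tan(+36.7°) tan(+25.032°) = -0.3481, h₀ = 1.9263 rad.
Bracket: h₀ sin ϕ sin δ + cos ϕ cos δ sin h₀ = 1.9263×0.59763×0.42313 + 0.80178×0.90607×0.93746 = 0.487113 + 0.681035 = 1.168148.
Q̄ = (S_0/π) × [bracket] = (589/π) × 1.168148 = 219.01 W/m².
Daily total = Q̄ × 24.66 h × 3600 s/h = 219.01 × 24.66 × 3600 / 10⁶ = 19.44 MJ/m².

19.4 MJ/m²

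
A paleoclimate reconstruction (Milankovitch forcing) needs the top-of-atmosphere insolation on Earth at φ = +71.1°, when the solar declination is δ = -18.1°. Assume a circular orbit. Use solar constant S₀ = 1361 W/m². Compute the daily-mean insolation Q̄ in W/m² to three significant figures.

Q̄ ≈ 1.22 W/m²

cos H₀ = −tan(+71.1°) tan(-18.100°) = 0.9547, H₀ = 0.3023 rad.
Bracket: H₀ sin φ sin δ + cos φ cos δ sin H₀ = 0.3023×0.94609×-0.31068 + 0.32392×0.95052×0.29772 = -0.088855 + 0.091666 = 0.002811.
Q̄ = (S₀/π) × [bracket] = (1361/π) × 0.002811 = 1.218 W/m².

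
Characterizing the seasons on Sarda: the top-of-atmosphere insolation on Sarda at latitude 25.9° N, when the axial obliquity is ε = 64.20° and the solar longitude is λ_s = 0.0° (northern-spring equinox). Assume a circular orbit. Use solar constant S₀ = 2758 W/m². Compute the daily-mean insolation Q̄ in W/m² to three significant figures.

Q̄ ≈ 790 W/m²

Solar declination: sin δ = sin ε · sin λ_s = sin 64.20° × sin 0.0° = 0.00000, so δ = +0.000°.
cos H₀ = −tan(+25.9°) tan(+0.000°) = -0.0000, H₀ = 1.5708 rad.
Bracket: H₀ sin φ sin δ + cos φ cos δ sin H₀ = 1.5708×0.43680×0.00000 + 0.89956×1.00000×1.00000 = 0.000000 + 0.899560 = 0.899560.
Q̄ = (S₀/π) × [bracket] = (2758/π) × 0.899560 = 789.7 W/m².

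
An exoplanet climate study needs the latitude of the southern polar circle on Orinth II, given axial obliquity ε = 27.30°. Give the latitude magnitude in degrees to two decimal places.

The polar circle is the lowest latitude that experiences at least one full rotation of continuous darkness at the northern-summer solstice; it lies at |φ| = 90° − ε = 90° − 27.30° = 62.70°.

62.70°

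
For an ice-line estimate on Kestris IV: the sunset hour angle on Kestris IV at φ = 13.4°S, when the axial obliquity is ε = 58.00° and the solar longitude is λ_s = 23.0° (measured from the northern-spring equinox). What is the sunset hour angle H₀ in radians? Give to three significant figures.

Solar declination: sin δ = sin ε · sin λ_s = sin 58.00° × sin 23.0° = 0.33136, so δ = +19.351°.
cos H₀ = −tan φ · tan δ = −tan(-13.4°) × tan(+19.351°) = 0.0837, so H₀ = 1.4870 rad = 85.20°.

H₀ = 1.49 rad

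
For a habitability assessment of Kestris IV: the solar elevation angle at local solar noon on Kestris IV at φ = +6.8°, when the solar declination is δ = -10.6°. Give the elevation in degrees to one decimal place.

72.6°

At local noon the hour angle is zero, so the zenith angle equals |φ − δ| = |+6.8° − (-10.600°)| = 17.400°.
Elevation = 90° − 17.400° = 72.6°.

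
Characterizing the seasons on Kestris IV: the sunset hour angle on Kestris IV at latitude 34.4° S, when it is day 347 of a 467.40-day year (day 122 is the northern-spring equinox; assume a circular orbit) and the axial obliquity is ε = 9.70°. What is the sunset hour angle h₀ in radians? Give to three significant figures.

h₀ = 1.56 rad

Solar longitude: L_s = 360° × (347 − 122)/467.40 = 173.299°.
sin δ = sin 9.70° × sin 173.299° = 0.01966, so δ = +1.127°.
cos h₀ = −tan ϕ · tan δ = −tan(-34.4°) × tan(+1.127°) = 0.0135, so h₀ = 1.5573 rad = 89.23°.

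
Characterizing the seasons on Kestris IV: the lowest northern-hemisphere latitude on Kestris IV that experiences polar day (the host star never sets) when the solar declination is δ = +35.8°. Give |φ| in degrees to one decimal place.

Polar day requires cos H₀ = −tan φ tan δ ≤ −1, i.e. tan φ tan δ ≥ 1.
The boundary is |tan φ| · |tan δ| = 1, so |φ| = 90° − |δ| = 90° − 35.8° = 54.2° in the northern hemisphere.

|φ| = 54.2°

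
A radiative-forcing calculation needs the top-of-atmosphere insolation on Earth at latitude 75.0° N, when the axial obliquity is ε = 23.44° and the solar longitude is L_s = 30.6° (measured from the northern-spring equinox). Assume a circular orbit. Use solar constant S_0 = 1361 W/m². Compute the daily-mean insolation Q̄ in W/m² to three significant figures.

Solar declination: sin δ = sin ε · sin L_s = sin 23.44° × sin 30.6° = 0.20249, so δ = +11.683°.
cos h₀ = −tan(+75.0°) tan(+11.683°) = -0.7717, h₀ = 2.4523 rad.
Bracket: h₀ sin ϕ sin δ + cos ϕ cos δ sin h₀ = 2.4523×0.96593×0.20249 + 0.25882×0.97928×0.63600 = 0.479648 + 0.161199 = 0.640847.
Q̄ = (S_0/π) × [bracket] = (1361/π) × 0.640847 = 277.6 W/m².

Q̄ ≈ 278 W/m²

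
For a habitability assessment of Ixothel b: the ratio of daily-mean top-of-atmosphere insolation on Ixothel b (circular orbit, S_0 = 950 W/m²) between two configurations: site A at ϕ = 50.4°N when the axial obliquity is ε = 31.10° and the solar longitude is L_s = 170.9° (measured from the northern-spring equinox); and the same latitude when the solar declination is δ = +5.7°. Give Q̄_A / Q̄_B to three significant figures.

— Configuration A (ϕ=+50.4°):
Solar declination: sin δ = sin ε · sin L_s = sin 31.10° × sin 170.9° = 0.08169, so δ = +4.686°.
cos h₀ = −tan(+50.4°) tan(+4.686°) = -0.0991, h₀ = 1.6700 rad.
Bracket: h₀ sin ϕ sin δ + cos ϕ cos δ sin h₀ = 1.6700×0.77051×0.08169 + 0.63742×0.99666×0.99508 = 0.105115 + 0.632165 = 0.737280.
Q̄ = (S_0/π) × [bracket] = (950/π) × 0.737280 = 222.95 W/m².
— Configuration B (ϕ=+50.4°):
cos h₀ = −tan(+50.4°) tan(+5.700°) = -0.1207, h₀ = 1.6917 rad.
Bracket: h₀ sin ϕ sin δ + cos ϕ cos δ sin h₀ = 1.6917×0.77051×0.09932 + 0.63742×0.99506×0.99269 = 0.129461 + 0.629635 = 0.759096.
Q̄ = (S_0/π) × [bracket] = (950/π) × 0.759096 = 229.55 W/m².
Ratio Q̄_A / Q̄_B = 222.95 / 229.55 = 0.9712.

Q̄_A / Q̄_B ≈ 0.971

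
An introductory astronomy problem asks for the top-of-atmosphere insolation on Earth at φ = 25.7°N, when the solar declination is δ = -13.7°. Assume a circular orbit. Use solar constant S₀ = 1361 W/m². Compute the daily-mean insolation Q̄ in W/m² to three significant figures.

Q̄ ≈ 312 W/m²

cos H₀ = −tan(+25.7°) tan(-13.700°) = 0.1173, H₀ = 1.4532 rad.
Bracket: H₀ sin φ sin δ + cos φ cos δ sin H₀ = 1.4532×0.43366×-0.23684 + 0.90108×0.97155×0.99309 = -0.149255 + 0.869395 = 0.720140.
Q̄ = (S₀/π) × [bracket] = (1361/π) × 0.720140 = 312.0 W/m².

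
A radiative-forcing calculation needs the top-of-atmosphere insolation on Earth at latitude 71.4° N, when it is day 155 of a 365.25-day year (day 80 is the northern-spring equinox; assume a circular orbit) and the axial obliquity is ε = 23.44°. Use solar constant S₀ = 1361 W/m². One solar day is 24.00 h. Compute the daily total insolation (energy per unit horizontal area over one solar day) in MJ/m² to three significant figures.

42.6 MJ/m²

Solar longitude: λ_s = 360° × (155 − 80)/365.25 = 73.922°.
sin δ = sin 23.44° × sin 73.922° = 0.38223, so δ = +22.472°.
cos H₀ = −tan(+71.4°) tan(+22.472°) = -1.2291 ≤ −1 ⇒ polar day, H₀ = π.
Bracket: H₀ sin φ sin δ + cos φ cos δ sin H₀ = 3.1416×0.94777×0.38223 + 0.31896×0.92407×0.00000 = 1.138095 + 0.000000 = 1.138095.
Q̄ = (S₀/π) × [bracket] = (1361/π) × 1.138095 = 493.05 W/m².
Daily total = Q̄ × 24.00 h × 3600 s/h = 493.05 × 24.00 × 3600 / 10⁶ = 42.60 MJ/m².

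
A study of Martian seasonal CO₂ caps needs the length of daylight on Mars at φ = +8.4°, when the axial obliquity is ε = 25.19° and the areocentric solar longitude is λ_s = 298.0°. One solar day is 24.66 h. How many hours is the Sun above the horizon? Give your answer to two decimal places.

sin δ = sin 25.19° × sin 298.0° = -0.37580, so δ = -22.074°.
cos H₀ = −tan φ · tan δ = −tan(+8.4°) × tan(-22.074°) = 0.0599, so H₀ = 1.5109 rad = 86.57°.
Daylight = 2H₀/(2π) × 24.66 h = (1.5109/π) × 24.66 = 11.86 h.

11.86 h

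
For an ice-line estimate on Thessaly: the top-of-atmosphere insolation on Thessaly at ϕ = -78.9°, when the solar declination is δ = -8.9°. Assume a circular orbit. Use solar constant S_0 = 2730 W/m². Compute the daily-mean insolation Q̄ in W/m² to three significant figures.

cos h₀ = −tan(-78.9°) tan(-8.900°) = -0.7982, h₀ = 2.4951 rad.
Bracket: h₀ sin ϕ sin δ + cos ϕ cos δ sin h₀ = 2.4951×-0.98129×-0.15471 + 0.19252×0.98796×0.60242 = 0.378795 + 0.114582 = 0.493377.
Q̄ = (S_0/π) × [bracket] = (2730/π) × 0.493377 = 428.7 W/m².

Q̄ ≈ 429 W/m²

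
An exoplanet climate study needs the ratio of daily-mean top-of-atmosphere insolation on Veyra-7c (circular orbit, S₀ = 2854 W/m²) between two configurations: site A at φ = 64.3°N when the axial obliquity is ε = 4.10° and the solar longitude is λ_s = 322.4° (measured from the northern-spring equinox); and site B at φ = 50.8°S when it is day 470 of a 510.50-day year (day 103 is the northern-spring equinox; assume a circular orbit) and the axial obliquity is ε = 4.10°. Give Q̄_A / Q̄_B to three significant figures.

Q̄_A / Q̄_B ≈ 0.520

— Configuration A (φ=+64.3°):
Solar declination: sin δ = sin ε · sin λ_s = sin 4.10° × sin 322.4° = -0.04362, so δ = -2.500°.
cos H₀ = −tan(+64.3°) tan(-2.500°) = 0.0907, H₀ = 1.4799 rad.
Bracket: H₀ sin φ sin δ + cos φ cos δ sin H₀ = 1.4799×0.90108×-0.04362 + 0.43366×0.99905×0.99588 = -0.058168 + 0.431463 = 0.373295.
Q̄ = (S₀/π) × [bracket] = (2854/π) × 0.373295 = 339.12 W/m².
— Configuration B (φ=-50.8°):
Solar longitude: λ_s = 360° × (470 − 103)/510.50 = 258.805°.
sin δ = sin 4.10° × sin 258.805° = -0.07014, so δ = -4.022°.
cos H₀ = −tan(-50.8°) tan(-4.022°) = -0.0862, H₀ = 1.6571 rad.
Bracket: H₀ sin φ sin δ + cos φ cos δ sin H₀ = 1.6571×-0.77494×-0.07014 + 0.63203×0.99754×0.99628 = 0.090070 + 0.628130 = 0.718200.
Q̄ = (S₀/π) × [bracket] = (2854/π) × 0.718200 = 652.45 W/m².
Ratio Q̄_A / Q̄_B = 339.12 / 652.45 = 0.5198.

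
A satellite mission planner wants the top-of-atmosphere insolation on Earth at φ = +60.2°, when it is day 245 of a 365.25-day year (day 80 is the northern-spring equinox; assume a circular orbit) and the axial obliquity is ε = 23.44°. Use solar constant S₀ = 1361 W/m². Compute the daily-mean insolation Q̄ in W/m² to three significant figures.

Q̄ ≈ 289 W/m²

Solar longitude: λ_s = 360° × (245 − 80)/365.25 = 162.628°.
sin δ = sin 23.44° × sin 162.628° = 0.11877, so δ = +6.821°.
cos H₀ = −tan(+60.2°) tan(+6.821°) = -0.2089, H₀ = 1.7812 rad.
Bracket: H₀ sin φ sin δ + cos φ cos δ sin H₀ = 1.7812×0.86777×0.11877 + 0.49697×0.99292×0.97795 = 0.183579 + 0.482571 = 0.666150.
Q̄ = (S₀/π) × [bracket] = (1361/π) × 0.666150 = 288.6 W/m².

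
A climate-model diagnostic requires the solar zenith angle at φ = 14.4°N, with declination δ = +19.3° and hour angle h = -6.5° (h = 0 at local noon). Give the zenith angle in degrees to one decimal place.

θ_z = 7.9°

cos θ_z = sin φ sin δ + cos φ cos δ cos h = 0.082196 + 0.908273 = 0.990469.
θ_z = arccos(0.990469) = 7.9°.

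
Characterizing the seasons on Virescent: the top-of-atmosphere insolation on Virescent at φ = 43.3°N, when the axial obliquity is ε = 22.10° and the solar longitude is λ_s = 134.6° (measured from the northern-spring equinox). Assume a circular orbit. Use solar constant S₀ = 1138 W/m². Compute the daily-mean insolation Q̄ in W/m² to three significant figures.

Q̄ ≈ 367 W/m²

Solar declination: sin δ = sin ε · sin λ_s = sin 22.10° × sin 134.6° = 0.26788, so δ = +15.538°.
cos H₀ = −tan(+43.3°) tan(+15.538°) = -0.2620, H₀ = 1.8359 rad.
Bracket: H₀ sin φ sin δ + cos φ cos δ sin H₀ = 1.8359×0.68582×0.26788 + 0.72777×0.96345×0.96506 = 0.337287 + 0.676671 = 1.013958.
Q̄ = (S₀/π) × [bracket] = (1138/π) × 1.013958 = 367.3 W/m².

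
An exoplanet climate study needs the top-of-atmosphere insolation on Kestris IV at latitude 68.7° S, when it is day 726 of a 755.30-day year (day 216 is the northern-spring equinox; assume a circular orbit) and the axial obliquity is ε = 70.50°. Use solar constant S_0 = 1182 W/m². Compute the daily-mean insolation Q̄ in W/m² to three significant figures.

Q̄ ≈ 926 W/m²

Solar longitude: L_s = 360° × (726 − 216)/755.30 = 243.082°.
sin δ = sin 70.50° × sin 243.082° = -0.84051, so δ = -57.194°.
cos h₀ = −tan(-68.7°) tan(-57.194°) = -3.9790 ≤ −1 ⇒ polar day, h₀ = π.
Bracket: h₀ sin ϕ sin δ + cos ϕ cos δ sin h₀ = 3.1416×-0.93169×-0.84051 + 0.36325×0.54179×0.00000 = 2.460171 + 0.000000 = 2.460171.
Q̄ = (S_0/π) × [bracket] = (1182/π) × 2.460171 = 925.6 W/m².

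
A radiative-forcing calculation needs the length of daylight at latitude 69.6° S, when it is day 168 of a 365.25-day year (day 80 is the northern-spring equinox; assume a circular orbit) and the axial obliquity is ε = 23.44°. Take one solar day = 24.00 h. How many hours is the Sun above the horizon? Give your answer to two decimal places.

0.00 h

Solar longitude: L_s = 360° × (168 − 80)/365.25 = 86.735°.
sin δ = sin 23.44° × sin 86.735° = 0.39714, so δ = +23.400°.
cos h₀ = −tan ϕ · tan δ = 1.1636 ≥ 1, so the Sun never rises (polar night) and h₀ = 0.
Daylight = 2h₀/(2π) × 24.00 h = (0.0000/π) × 24.00 = 0.00 h.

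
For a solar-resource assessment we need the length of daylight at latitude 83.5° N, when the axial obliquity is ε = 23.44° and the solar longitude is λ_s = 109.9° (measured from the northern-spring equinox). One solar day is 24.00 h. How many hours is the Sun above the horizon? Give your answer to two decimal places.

24.00 h

Solar declination: sin δ = sin ε · sin λ_s = sin 23.44° × sin 109.9° = 0.37404, so δ = +21.965°.
Sunrise equation: cos H₀ = −tan φ · tan δ = -3.5398 ≤ −1, so the Sun never sets (polar day) and H₀ = π.
Daylight = 2H₀/(2π) × 24.00 h = (3.1416/π) × 24.00 = 24.00 h.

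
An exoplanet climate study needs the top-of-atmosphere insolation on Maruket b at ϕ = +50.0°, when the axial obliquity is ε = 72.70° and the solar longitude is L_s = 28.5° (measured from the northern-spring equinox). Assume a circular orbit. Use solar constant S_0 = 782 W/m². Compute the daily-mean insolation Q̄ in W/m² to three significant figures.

Q̄ ≈ 306 W/m²

Solar declination: sin δ = sin ε · sin L_s = sin 72.70° × sin 28.5° = 0.45557, so δ = +27.102°.
cos h₀ = −tan(+50.0°) tan(+27.102°) = -0.6099, h₀ = 2.2267 rad.
Bracket: h₀ sin ϕ sin δ + cos ϕ cos δ sin h₀ = 2.2267×0.76604×0.45557 + 0.64279×0.89020×0.79248 = 0.777085 + 0.453466 = 1.230551.
Q̄ = (S_0/π) × [bracket] = (782/π) × 1.230551 = 306.3 W/m².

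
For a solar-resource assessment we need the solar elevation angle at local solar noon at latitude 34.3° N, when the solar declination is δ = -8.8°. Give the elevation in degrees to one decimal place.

46.9°

At local noon the hour angle is zero, so the zenith angle equals |ϕ − δ| = |+34.3° − (-8.800°)| = 43.100°.
Elevation = 90° − 43.100° = 46.9°.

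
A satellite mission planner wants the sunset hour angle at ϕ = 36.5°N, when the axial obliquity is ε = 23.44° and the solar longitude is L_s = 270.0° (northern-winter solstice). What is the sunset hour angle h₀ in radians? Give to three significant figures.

Solar declination: sin δ = sin ε · sin L_s = sin 23.44° × sin 270.0° = -0.39779, so δ = -23.440°.
cos h₀ = −tan ϕ · tan δ = −tan(+36.5°) × tan(-23.440°) = 0.3208, so h₀ = 1.2442 rad = 71.29°.

h₀ = 1.24 rad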